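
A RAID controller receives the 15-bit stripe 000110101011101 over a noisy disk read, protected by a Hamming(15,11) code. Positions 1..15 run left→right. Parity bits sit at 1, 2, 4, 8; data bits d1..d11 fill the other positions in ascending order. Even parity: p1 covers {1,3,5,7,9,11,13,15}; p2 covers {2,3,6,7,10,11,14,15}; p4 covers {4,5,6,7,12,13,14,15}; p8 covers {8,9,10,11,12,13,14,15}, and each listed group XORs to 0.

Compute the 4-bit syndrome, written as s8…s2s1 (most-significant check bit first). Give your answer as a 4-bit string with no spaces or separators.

s1 (pos 1,3,5,7,9,11,13,15): 0⊕0⊕1⊕1⊕1⊕1⊕1⊕1 = 0
s2 (pos 2,3,6,7,10,11,14,15): 0⊕0⊕0⊕1⊕0⊕1⊕0⊕1 = 1
s4 (pos 4,5,6,7,12,13,14,15): 1⊕1⊕0⊕1⊕1⊕1⊕0⊕1 = 0
s8 (pos 8,9,10,11,12,13,14,15): 0⊕1⊕0⊕1⊕1⊕1⊕0⊕1 = 1
Syndrome s8…s1 = 1010 → error at position 10.

1010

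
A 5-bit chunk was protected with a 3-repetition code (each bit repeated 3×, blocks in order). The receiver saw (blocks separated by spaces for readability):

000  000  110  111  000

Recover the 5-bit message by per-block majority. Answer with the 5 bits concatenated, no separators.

00110

Block 1 (000): 0 ones → 0
Block 2 (000): 0 ones → 0
Block 3 (110): 2 ones → 1
Block 4 (111): 3 ones → 1
Block 5 (000): 0 ones → 0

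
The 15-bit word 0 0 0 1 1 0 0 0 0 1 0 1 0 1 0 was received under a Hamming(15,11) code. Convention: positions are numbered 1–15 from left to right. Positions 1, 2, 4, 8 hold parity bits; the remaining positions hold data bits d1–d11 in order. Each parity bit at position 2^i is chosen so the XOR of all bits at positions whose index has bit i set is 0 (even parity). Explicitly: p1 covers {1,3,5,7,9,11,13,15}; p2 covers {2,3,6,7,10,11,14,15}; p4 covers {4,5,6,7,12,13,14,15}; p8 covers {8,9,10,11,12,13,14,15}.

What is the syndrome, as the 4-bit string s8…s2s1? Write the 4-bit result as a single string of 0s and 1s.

s1 (pos 1,3,5,7,9,11,13,15): 0⊕0⊕1⊕0⊕0⊕0⊕0⊕0 = 1
s2 (pos 2,3,6,7,10,11,14,15): 0⊕0⊕0⊕0⊕1⊕0⊕1⊕0 = 0
s4 (pos 4,5,6,7,12,13,14,15): 1⊕1⊕0⊕0⊕1⊕0⊕1⊕0 = 0
s8 (pos 8,9,10,11,12,13,14,15): 0⊕0⊕1⊕0⊕1⊕0⊕1⊕0 = 1
Syndrome s8…s1 = 1001 → error at position 9.

1001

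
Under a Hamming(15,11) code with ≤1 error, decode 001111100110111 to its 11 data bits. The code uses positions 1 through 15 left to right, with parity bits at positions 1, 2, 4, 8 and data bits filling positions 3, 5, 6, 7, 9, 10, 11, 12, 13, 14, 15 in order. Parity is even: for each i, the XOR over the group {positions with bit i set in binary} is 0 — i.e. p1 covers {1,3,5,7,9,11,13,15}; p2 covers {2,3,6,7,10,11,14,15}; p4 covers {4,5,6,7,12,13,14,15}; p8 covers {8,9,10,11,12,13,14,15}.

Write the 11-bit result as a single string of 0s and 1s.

s1 (pos 1,3,5,7,9,11,13,15): 0⊕1⊕1⊕1⊕0⊕1⊕1⊕1 = 0
s2 (pos 2,3,6,7,10,11,14,15): 0⊕1⊕1⊕1⊕1⊕1⊕1⊕1 = 1
s4 (pos 4,5,6,7,12,13,14,15): 1⊕1⊕1⊕1⊕0⊕1⊕1⊕1 = 1
s8 (pos 8,9,10,11,12,13,14,15): 0⊕0⊕1⊕1⊕0⊕1⊕1⊕1 = 1
Syndrome s8…s1 = 1110 → error at position 14.
Flip position 14: 001111100110111 → 001111100110101
Read data bits from positions 3,5,6,7,9,10,11,12,13,14,15: 11110110101

11110110101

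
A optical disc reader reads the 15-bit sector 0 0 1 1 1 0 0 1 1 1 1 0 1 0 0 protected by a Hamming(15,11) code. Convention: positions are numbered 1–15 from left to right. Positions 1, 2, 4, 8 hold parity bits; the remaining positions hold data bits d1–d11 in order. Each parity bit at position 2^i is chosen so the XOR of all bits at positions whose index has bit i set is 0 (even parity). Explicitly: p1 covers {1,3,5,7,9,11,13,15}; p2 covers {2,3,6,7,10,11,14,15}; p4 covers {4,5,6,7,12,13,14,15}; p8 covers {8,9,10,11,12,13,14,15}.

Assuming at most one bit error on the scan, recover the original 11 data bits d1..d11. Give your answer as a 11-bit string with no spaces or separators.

11001110101

s1 (pos 1,3,5,7,9,11,13,15): 0⊕1⊕1⊕0⊕1⊕1⊕1⊕0 = 1
s2 (pos 2,3,6,7,10,11,14,15): 0⊕1⊕0⊕0⊕1⊕1⊕0⊕0 = 1
s4 (pos 4,5,6,7,12,13,14,15): 1⊕1⊕0⊕0⊕0⊕1⊕0⊕0 = 1
s8 (pos 8,9,10,11,12,13,14,15): 1⊕1⊕1⊕1⊕0⊕1⊕0⊕0 = 1
Syndrome s8…s1 = 1111 → error at position 15.
Flip position 15: 001110011110100 → 001110011110101
Read data bits from positions 3,5,6,7,9,10,11,12,13,14,15: 11001110101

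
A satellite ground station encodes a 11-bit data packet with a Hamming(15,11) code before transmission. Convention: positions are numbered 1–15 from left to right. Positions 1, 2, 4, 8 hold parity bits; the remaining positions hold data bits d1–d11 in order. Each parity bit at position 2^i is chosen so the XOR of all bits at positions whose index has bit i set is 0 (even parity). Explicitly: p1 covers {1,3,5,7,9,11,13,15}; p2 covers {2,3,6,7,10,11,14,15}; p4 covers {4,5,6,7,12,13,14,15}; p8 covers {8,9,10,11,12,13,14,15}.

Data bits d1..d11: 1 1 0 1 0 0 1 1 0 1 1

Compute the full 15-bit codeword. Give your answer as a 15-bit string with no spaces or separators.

Place data at non-parity positions: p1 p2 1 p4 1 0 1 p8 0 0 1 1 0 1 1
p1 (pos 1,3,5,7,9,11,13,15): XOR of data positions = 1⊕1⊕1⊕0⊕1⊕0⊕1 = 1
p2 (pos 2,3,6,7,10,11,14,15): XOR of data positions = 1⊕0⊕1⊕0⊕1⊕1⊕1 = 1
p4 (pos 4,5,6,7,12,13,14,15): XOR of data positions = 1⊕0⊕1⊕1⊕0⊕1⊕1 = 1
p8 (pos 8,9,10,11,12,13,14,15): XOR of data positions = 0⊕0⊕1⊕1⊕0⊕1⊕1 = 0
Codeword: 111110100011011

111110100011011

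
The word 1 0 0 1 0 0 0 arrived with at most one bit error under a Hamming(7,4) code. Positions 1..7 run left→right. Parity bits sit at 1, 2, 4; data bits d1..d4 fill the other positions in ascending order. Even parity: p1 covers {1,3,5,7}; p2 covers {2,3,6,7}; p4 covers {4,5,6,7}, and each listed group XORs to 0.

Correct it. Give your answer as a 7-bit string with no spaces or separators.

1001100

s1 (pos 1,3,5,7): 1⊕0⊕0⊕0 = 1
s2 (pos 2,3,6,7): 0⊕0⊕0⊕0 = 0
s4 (pos 4,5,6,7): 1⊕0⊕0⊕0 = 1
Syndrome s4…s1 = 101 → error at position 5.
Flip position 5: 1001000 → 1001100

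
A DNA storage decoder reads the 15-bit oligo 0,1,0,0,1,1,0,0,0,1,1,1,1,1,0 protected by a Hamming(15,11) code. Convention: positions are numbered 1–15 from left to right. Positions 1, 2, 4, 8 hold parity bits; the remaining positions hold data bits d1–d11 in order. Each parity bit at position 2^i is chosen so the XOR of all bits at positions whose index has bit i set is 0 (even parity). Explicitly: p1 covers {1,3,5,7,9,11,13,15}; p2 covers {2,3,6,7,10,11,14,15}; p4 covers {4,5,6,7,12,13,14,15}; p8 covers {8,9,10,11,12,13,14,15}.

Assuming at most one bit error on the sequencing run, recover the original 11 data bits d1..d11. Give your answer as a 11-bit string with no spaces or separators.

s1 (pos 1,3,5,7,9,11,13,15): 0⊕0⊕1⊕0⊕0⊕1⊕1⊕0 = 1
s2 (pos 2,3,6,7,10,11,14,15): 1⊕0⊕1⊕0⊕1⊕1⊕1⊕0 = 1
s4 (pos 4,5,6,7,12,13,14,15): 0⊕1⊕1⊕0⊕1⊕1⊕1⊕0 = 1
s8 (pos 8,9,10,11,12,13,14,15): 0⊕0⊕1⊕1⊕1⊕1⊕1⊕0 = 1
Syndrome s8…s1 = 1111 → error at position 15.
Flip position 15: 010011000111110 → 010011000111111
Read data bits from positions 3,5,6,7,9,10,11,12,13,14,15: 01100111111

01100111111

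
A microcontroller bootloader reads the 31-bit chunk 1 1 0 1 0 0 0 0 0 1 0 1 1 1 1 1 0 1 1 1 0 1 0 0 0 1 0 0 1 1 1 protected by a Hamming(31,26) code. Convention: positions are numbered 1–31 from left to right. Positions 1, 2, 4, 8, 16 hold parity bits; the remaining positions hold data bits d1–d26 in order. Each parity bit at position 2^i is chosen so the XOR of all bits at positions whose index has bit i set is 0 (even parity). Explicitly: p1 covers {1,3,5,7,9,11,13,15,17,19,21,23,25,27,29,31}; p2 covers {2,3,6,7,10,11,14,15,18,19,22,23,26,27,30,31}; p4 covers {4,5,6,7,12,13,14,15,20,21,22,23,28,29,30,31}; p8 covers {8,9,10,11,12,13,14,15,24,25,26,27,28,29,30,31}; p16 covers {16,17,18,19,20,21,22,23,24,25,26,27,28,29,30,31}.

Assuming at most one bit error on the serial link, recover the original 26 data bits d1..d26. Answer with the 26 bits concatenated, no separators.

s1 (pos 1,3,5,7,9,11,13,15,17,19,21,23,25,27,29,31): 1⊕0⊕0⊕0⊕0⊕0⊕1⊕1⊕0⊕1⊕0⊕0⊕0⊕0⊕1⊕1 = 0
s2 (pos 2,3,6,7,10,11,14,15,18,19,22,23,26,27,30,31): 1⊕0⊕0⊕0⊕1⊕0⊕1⊕1⊕1⊕1⊕1⊕0⊕1⊕0⊕1⊕1 = 0
s4 (pos 4,5,6,7,12,13,14,15,20,21,22,23,28,29,30,31): 1⊕0⊕0⊕0⊕1⊕1⊕1⊕1⊕1⊕0⊕1⊕0⊕0⊕1⊕1⊕1 = 0
s8 (pos 8,9,10,11,12,13,14,15,24,25,26,27,28,29,30,31): 0⊕0⊕1⊕0⊕1⊕1⊕1⊕1⊕0⊕0⊕1⊕0⊕0⊕1⊕1⊕1 = 1
s16 (pos 16,17,18,19,20,21,22,23,24,25,26,27,28,29,30,31): 1⊕0⊕1⊕1⊕1⊕0⊕1⊕0⊕0⊕0⊕1⊕0⊕0⊕1⊕1⊕1 = 1
Syndrome s16…s1 = 11000 → error at position 24.
Flip position 24: 1101000001011111011101000100111 → 1101000001011111011101010100111
Read data bits from positions 3,5,6,7,9,10,11,12,13,14,15,17,18,19,20,21,22,23,24,25,26,27,28,29,30,31: 00000101111011101010100111

00000101111011101010100111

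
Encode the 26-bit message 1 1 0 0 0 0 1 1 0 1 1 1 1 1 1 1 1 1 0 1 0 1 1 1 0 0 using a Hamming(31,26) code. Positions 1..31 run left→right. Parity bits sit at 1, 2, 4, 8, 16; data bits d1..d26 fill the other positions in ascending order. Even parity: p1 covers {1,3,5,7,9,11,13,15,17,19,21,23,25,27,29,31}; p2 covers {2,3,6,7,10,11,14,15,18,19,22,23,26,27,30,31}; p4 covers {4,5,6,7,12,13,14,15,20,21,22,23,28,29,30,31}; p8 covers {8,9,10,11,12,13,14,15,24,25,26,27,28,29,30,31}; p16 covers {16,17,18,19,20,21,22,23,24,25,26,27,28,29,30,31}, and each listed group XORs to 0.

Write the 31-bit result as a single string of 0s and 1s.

1110100000110111111111101011100

Place data at non-parity positions: p1 p2 1 p4 1 0 0 p8 0 0 1 1 0 1 1 p16 1 1 1 1 1 1 1 0 1 0 1 1 1 0 0
p1 (pos 1,3,5,7,9,11,13,15,17,19,21,23,25,27,29,31): XOR of data positions = 1⊕1⊕0⊕0⊕1⊕0⊕1⊕1⊕1⊕1⊕1⊕1⊕1⊕1⊕0 = 1
p2 (pos 2,3,6,7,10,11,14,15,18,19,22,23,26,27,30,31): XOR of data positions = 1⊕0⊕0⊕0⊕1⊕1⊕1⊕1⊕1⊕1⊕1⊕0⊕1⊕0⊕0 = 1
p4 (pos 4,5,6,7,12,13,14,15,20,21,22,23,28,29,30,31): XOR of data positions = 1⊕0⊕0⊕1⊕0⊕1⊕1⊕1⊕1⊕1⊕1⊕1⊕1⊕0⊕0 = 0
p8 (pos 8,9,10,11,12,13,14,15,24,25,26,27,28,29,30,31): XOR of data positions = 0⊕0⊕1⊕1⊕0⊕1⊕1⊕0⊕1⊕0⊕1⊕1⊕1⊕0⊕0 = 0
p16 (pos 16,17,18,19,20,21,22,23,24,25,26,27,28,29,30,31): XOR of data positions = 1⊕1⊕1⊕1⊕1⊕1⊕1⊕0⊕1⊕0⊕1⊕1⊕1⊕0⊕0 = 1
Codeword: 1110100000110111111111101011100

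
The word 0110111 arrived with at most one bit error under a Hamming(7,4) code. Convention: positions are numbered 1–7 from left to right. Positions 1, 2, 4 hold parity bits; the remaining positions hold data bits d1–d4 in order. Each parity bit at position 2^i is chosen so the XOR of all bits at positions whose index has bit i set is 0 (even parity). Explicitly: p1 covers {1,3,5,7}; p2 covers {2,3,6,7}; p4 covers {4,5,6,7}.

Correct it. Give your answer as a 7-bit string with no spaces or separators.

s1 (pos 1,3,5,7): 0⊕1⊕1⊕1 = 1
s2 (pos 2,3,6,7): 1⊕1⊕1⊕1 = 0
s4 (pos 4,5,6,7): 0⊕1⊕1⊕1 = 1
Syndrome s4…s1 = 101 → error at position 5.
Flip position 5: 0110111 → 0110011

0110011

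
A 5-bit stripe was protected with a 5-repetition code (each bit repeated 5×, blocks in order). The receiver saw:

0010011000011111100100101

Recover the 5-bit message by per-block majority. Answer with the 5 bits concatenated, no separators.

00110

Block 1 (00100): 1 one → 0
Block 2 (11000): 2 ones → 0
Block 3 (01111): 4 ones → 1
Block 4 (11001): 3 ones → 1
Block 5 (00101): 2 ones → 0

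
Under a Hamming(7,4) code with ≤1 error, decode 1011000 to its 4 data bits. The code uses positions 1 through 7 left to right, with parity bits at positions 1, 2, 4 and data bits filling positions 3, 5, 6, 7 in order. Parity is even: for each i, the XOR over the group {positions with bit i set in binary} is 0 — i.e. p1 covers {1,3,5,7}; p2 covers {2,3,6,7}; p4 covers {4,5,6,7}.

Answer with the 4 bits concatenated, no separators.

s1 (pos 1,3,5,7): 1⊕1⊕0⊕0 = 0
s2 (pos 2,3,6,7): 0⊕1⊕0⊕0 = 1
s4 (pos 4,5,6,7): 1⊕0⊕0⊕0 = 1
Syndrome s4…s1 = 110 → error at position 6.
Flip position 6: 1011000 → 1011010
Read data bits from positions 3,5,6,7: 1010

1010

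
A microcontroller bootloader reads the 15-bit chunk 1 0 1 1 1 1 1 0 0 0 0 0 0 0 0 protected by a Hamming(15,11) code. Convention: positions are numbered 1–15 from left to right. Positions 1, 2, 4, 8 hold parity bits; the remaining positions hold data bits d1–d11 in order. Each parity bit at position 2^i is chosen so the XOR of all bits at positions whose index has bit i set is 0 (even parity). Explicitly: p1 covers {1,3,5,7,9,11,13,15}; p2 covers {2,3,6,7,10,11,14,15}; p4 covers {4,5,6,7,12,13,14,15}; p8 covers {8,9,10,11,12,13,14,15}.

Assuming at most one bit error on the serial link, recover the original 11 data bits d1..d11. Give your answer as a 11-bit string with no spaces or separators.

11110000000

s1 (pos 1,3,5,7,9,11,13,15): 1⊕1⊕1⊕1⊕0⊕0⊕0⊕0 = 0
s2 (pos 2,3,6,7,10,11,14,15): 0⊕1⊕1⊕1⊕0⊕0⊕0⊕0 = 1
s4 (pos 4,5,6,7,12,13,14,15): 1⊕1⊕1⊕1⊕0⊕0⊕0⊕0 = 0
s8 (pos 8,9,10,11,12,13,14,15): 0⊕0⊕0⊕0⊕0⊕0⊕0⊕0 = 0
Syndrome s8…s1 = 0010 → error at position 2.
Flip position 2: 101111100000000 → 111111100000000
Read data bits from positions 3,5,6,7,9,10,11,12,13,14,15: 11110000000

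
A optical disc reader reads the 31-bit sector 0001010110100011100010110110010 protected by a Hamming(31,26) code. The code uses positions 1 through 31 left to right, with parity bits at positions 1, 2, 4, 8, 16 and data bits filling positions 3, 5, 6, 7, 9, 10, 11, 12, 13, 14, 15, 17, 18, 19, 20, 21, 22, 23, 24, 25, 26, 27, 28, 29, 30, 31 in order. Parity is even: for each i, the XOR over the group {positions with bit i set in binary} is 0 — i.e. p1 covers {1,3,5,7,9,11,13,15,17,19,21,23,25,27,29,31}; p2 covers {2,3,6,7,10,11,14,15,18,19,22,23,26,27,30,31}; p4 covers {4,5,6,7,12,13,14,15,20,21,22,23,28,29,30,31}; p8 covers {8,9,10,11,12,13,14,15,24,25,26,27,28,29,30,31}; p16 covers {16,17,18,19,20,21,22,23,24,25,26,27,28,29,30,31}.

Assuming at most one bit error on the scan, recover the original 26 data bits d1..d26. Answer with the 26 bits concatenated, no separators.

s1 (pos 1,3,5,7,9,11,13,15,17,19,21,23,25,27,29,31): 0⊕0⊕0⊕0⊕1⊕1⊕0⊕1⊕1⊕0⊕1⊕1⊕0⊕1⊕0⊕0 = 1
s2 (pos 2,3,6,7,10,11,14,15,18,19,22,23,26,27,30,31): 0⊕0⊕1⊕0⊕0⊕1⊕0⊕1⊕0⊕0⊕0⊕1⊕1⊕1⊕1⊕0 = 1
s4 (pos 4,5,6,7,12,13,14,15,20,21,22,23,28,29,30,31): 1⊕0⊕1⊕0⊕0⊕0⊕0⊕1⊕0⊕1⊕0⊕1⊕0⊕0⊕1⊕0 = 0
s8 (pos 8,9,10,11,12,13,14,15,24,25,26,27,28,29,30,31): 1⊕1⊕0⊕1⊕0⊕0⊕0⊕1⊕1⊕0⊕1⊕1⊕0⊕0⊕1⊕0 = 0
s16 (pos 16,17,18,19,20,21,22,23,24,25,26,27,28,29,30,31): 1⊕1⊕0⊕0⊕0⊕1⊕0⊕1⊕1⊕0⊕1⊕1⊕0⊕0⊕1⊕0 = 0
Syndrome s16…s1 = 00011 → error at position 3.
Flip position 3: 0001010110100011100010110110010 → 0011010110100011100010110110010
Read data bits from positions 3,5,6,7,9,10,11,12,13,14,15,17,18,19,20,21,22,23,24,25,26,27,28,29,30,31: 10101010001100010110110010

10101010001100010110110010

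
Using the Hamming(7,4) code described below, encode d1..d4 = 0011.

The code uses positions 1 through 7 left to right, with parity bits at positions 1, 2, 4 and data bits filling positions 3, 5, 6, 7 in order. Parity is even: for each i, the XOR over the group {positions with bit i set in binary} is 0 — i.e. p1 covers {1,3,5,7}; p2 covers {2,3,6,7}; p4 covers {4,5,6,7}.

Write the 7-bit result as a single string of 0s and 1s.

1000011

Place data at non-parity positions: p1 p2 0 p4 0 1 1
p1 (pos 1,3,5,7): XOR of data positions = 0⊕0⊕1 = 1
p2 (pos 2,3,6,7): XOR of data positions = 0⊕1⊕1 = 0
p4 (pos 4,5,6,7): XOR of data positions = 0⊕1⊕1 = 0
Codeword: 1000011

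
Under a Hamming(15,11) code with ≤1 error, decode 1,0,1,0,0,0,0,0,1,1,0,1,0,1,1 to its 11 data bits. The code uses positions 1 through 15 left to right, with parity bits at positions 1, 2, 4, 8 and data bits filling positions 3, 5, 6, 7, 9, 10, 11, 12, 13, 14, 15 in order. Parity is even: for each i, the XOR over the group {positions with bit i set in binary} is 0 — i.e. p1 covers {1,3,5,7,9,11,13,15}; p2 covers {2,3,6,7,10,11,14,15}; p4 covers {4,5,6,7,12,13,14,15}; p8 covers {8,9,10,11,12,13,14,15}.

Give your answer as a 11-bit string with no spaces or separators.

s1 (pos 1,3,5,7,9,11,13,15): 1⊕1⊕0⊕0⊕1⊕0⊕0⊕1 = 0
s2 (pos 2,3,6,7,10,11,14,15): 0⊕1⊕0⊕0⊕1⊕0⊕1⊕1 = 0
s4 (pos 4,5,6,7,12,13,14,15): 0⊕0⊕0⊕0⊕1⊕0⊕1⊕1 = 1
s8 (pos 8,9,10,11,12,13,14,15): 0⊕1⊕1⊕0⊕1⊕0⊕1⊕1 = 1
Syndrome s8…s1 = 1100 → error at position 12.
Flip position 12: 101000001101011 → 101000001100011
Read data bits from positions 3,5,6,7,9,10,11,12,13,14,15: 10001100011

10001100011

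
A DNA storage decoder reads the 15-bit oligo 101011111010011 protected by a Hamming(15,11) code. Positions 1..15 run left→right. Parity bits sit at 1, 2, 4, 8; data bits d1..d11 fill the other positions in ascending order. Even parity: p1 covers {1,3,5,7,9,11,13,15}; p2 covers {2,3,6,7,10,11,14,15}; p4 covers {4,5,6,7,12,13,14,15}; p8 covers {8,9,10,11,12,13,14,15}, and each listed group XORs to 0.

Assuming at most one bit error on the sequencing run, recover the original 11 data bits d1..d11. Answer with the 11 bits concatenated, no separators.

11111010111

s1 (pos 1,3,5,7,9,11,13,15): 1⊕1⊕1⊕1⊕1⊕1⊕0⊕1 = 1
s2 (pos 2,3,6,7,10,11,14,15): 0⊕1⊕1⊕1⊕0⊕1⊕1⊕1 = 0
s4 (pos 4,5,6,7,12,13,14,15): 0⊕1⊕1⊕1⊕0⊕0⊕1⊕1 = 1
s8 (pos 8,9,10,11,12,13,14,15): 1⊕1⊕0⊕1⊕0⊕0⊕1⊕1 = 1
Syndrome s8…s1 = 1101 → error at position 13.
Flip position 13: 101011111010011 → 101011111010111
Read data bits from positions 3,5,6,7,9,10,11,12,13,14,15: 11111010111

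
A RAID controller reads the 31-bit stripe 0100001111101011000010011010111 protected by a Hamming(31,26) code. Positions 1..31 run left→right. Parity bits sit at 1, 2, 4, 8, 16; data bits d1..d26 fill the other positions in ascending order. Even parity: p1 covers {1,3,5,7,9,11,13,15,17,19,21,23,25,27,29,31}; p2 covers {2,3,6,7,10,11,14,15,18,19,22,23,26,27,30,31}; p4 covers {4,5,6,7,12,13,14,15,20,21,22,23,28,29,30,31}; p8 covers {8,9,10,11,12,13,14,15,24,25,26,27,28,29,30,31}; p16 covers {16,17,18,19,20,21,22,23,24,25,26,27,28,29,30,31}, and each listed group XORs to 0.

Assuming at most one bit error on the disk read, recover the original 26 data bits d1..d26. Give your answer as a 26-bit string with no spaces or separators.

00011110101000010011010111

s1 (pos 1,3,5,7,9,11,13,15,17,19,21,23,25,27,29,31): 0⊕0⊕0⊕1⊕1⊕1⊕1⊕1⊕0⊕0⊕1⊕0⊕1⊕1⊕1⊕1 = 0
s2 (pos 2,3,6,7,10,11,14,15,18,19,22,23,26,27,30,31): 1⊕0⊕0⊕1⊕1⊕1⊕0⊕1⊕0⊕0⊕0⊕0⊕0⊕1⊕1⊕1 = 0
s4 (pos 4,5,6,7,12,13,14,15,20,21,22,23,28,29,30,31): 0⊕0⊕0⊕1⊕0⊕1⊕0⊕1⊕0⊕1⊕0⊕0⊕0⊕1⊕1⊕1 = 1
s8 (pos 8,9,10,11,12,13,14,15,24,25,26,27,28,29,30,31): 1⊕1⊕1⊕1⊕0⊕1⊕0⊕1⊕1⊕1⊕0⊕1⊕0⊕1⊕1⊕1 = 0
s16 (pos 16,17,18,19,20,21,22,23,24,25,26,27,28,29,30,31): 1⊕0⊕0⊕0⊕0⊕1⊕0⊕0⊕1⊕1⊕0⊕1⊕0⊕1⊕1⊕1 = 0
Syndrome s16…s1 = 00100 → error at position 4.
Flip position 4: 0100001111101011000010011010111 → 0101001111101011000010011010111
Read data bits from positions 3,5,6,7,9,10,11,12,13,14,15,17,18,19,20,21,22,23,24,25,26,27,28,29,30,31: 00011110101000010011010111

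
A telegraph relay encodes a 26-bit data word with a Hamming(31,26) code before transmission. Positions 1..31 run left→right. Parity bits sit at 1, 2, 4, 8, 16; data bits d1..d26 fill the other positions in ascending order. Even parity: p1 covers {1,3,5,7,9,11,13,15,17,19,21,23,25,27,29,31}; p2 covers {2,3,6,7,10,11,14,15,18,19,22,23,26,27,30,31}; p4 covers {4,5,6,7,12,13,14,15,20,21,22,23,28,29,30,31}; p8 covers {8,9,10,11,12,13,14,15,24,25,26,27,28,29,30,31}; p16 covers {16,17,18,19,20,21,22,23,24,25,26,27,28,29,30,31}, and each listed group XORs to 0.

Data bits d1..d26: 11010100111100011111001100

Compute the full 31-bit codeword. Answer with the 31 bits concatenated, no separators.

0110101001001110100011111001100

Place data at non-parity positions: p1 p2 1 p4 1 0 1 p8 0 1 0 0 1 1 1 p16 1 0 0 0 1 1 1 1 1 0 0 1 1 0 0
p1 (pos 1,3,5,7,9,11,13,15,17,19,21,23,25,27,29,31): XOR of data positions = 1⊕1⊕1⊕0⊕0⊕1⊕1⊕1⊕0⊕1⊕1⊕1⊕0⊕1⊕0 = 0
p2 (pos 2,3,6,7,10,11,14,15,18,19,22,23,26,27,30,31): XOR of data positions = 1⊕0⊕1⊕1⊕0⊕1⊕1⊕0⊕0⊕1⊕1⊕0⊕0⊕0⊕0 = 1
p4 (pos 4,5,6,7,12,13,14,15,20,21,22,23,28,29,30,31): XOR of data positions = 1⊕0⊕1⊕0⊕1⊕1⊕1⊕0⊕1⊕1⊕1⊕1⊕1⊕0⊕0 = 0
p8 (pos 8,9,10,11,12,13,14,15,24,25,26,27,28,29,30,31): XOR of data positions = 0⊕1⊕0⊕0⊕1⊕1⊕1⊕1⊕1⊕0⊕0⊕1⊕1⊕0⊕0 = 0
p16 (pos 16,17,18,19,20,21,22,23,24,25,26,27,28,29,30,31): XOR of data positions = 1⊕0⊕0⊕0⊕1⊕1⊕1⊕1⊕1⊕0⊕0⊕1⊕1⊕0⊕0 = 0
Codeword: 0110101001001110100011111001100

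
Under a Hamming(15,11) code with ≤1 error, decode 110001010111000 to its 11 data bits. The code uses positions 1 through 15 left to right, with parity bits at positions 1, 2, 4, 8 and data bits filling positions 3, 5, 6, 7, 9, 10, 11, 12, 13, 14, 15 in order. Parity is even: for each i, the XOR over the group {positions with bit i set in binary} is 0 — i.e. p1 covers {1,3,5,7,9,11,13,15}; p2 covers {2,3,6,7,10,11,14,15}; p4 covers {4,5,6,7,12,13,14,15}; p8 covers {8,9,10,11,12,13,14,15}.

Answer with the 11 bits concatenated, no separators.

00100111000

s1 (pos 1,3,5,7,9,11,13,15): 1⊕0⊕0⊕0⊕0⊕1⊕0⊕0 = 0
s2 (pos 2,3,6,7,10,11,14,15): 1⊕0⊕1⊕0⊕1⊕1⊕0⊕0 = 0
s4 (pos 4,5,6,7,12,13,14,15): 0⊕0⊕1⊕0⊕1⊕0⊕0⊕0 = 0
s8 (pos 8,9,10,11,12,13,14,15): 1⊕0⊕1⊕1⊕1⊕0⊕0⊕0 = 0
Syndrome s8…s1 = 0000 → no error.
Read data bits from positions 3,5,6,7,9,10,11,12,13,14,15: 00100111000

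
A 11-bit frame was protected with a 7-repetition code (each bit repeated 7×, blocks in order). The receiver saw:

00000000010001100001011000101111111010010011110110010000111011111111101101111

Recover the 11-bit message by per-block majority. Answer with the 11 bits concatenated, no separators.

00001010111

Block 1 (0000000): 0 ones → 0
Block 2 (0010001): 2 ones → 0
Block 3 (1000010): 2 ones → 0
Block 4 (1100010): 3 ones → 0
Block 5 (1111111): 7 ones → 1
Block 6 (0100100): 2 ones → 0
Block 7 (1111011): 6 ones → 1
Block 8 (0010000): 1 one → 0
Block 9 (1110111): 6 ones → 1
Block 10 (1111110): 6 ones → 1
Block 11 (1101111): 6 ones → 1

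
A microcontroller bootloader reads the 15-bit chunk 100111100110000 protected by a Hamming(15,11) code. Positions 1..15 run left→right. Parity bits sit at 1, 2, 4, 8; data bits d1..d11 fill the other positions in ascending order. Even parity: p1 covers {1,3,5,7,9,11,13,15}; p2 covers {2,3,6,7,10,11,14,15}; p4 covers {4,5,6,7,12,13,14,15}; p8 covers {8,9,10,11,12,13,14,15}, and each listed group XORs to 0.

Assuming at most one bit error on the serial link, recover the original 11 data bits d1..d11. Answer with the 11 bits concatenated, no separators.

s1 (pos 1,3,5,7,9,11,13,15): 1⊕0⊕1⊕1⊕0⊕1⊕0⊕0 = 0
s2 (pos 2,3,6,7,10,11,14,15): 0⊕0⊕1⊕1⊕1⊕1⊕0⊕0 = 0
s4 (pos 4,5,6,7,12,13,14,15): 1⊕1⊕1⊕1⊕0⊕0⊕0⊕0 = 0
s8 (pos 8,9,10,11,12,13,14,15): 0⊕0⊕1⊕1⊕0⊕0⊕0⊕0 = 0
Syndrome s8…s1 = 0000 → no error.
Read data bits from positions 3,5,6,7,9,10,11,12,13,14,15: 01110110000

01110110000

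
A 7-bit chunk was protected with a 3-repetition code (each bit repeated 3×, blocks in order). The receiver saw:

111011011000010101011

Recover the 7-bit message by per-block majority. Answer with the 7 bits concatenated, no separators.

1110011

Block 1 (111): 3 ones → 1
Block 2 (011): 2 ones → 1
Block 3 (011): 2 ones → 1
Block 4 (000): 0 ones → 0
Block 5 (010): 1 one → 0
Block 6 (101): 2 ones → 1
Block 7 (011): 2 ones → 1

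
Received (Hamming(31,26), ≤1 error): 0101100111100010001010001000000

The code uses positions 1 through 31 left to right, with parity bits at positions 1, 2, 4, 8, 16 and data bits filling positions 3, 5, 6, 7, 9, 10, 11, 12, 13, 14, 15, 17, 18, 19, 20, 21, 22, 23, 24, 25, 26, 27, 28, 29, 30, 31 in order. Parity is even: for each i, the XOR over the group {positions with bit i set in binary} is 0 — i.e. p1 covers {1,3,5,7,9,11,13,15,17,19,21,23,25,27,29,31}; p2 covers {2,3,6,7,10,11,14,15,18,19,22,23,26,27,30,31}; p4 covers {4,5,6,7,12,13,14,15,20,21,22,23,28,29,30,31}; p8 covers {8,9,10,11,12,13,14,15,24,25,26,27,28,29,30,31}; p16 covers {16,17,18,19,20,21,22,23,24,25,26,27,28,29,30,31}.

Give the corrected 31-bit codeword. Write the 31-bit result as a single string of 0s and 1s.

s1 (pos 1,3,5,7,9,11,13,15,17,19,21,23,25,27,29,31): 0⊕0⊕1⊕0⊕1⊕1⊕0⊕1⊕0⊕1⊕1⊕0⊕1⊕0⊕0⊕0 = 1
s2 (pos 2,3,6,7,10,11,14,15,18,19,22,23,26,27,30,31): 1⊕0⊕0⊕0⊕1⊕1⊕0⊕1⊕0⊕1⊕0⊕0⊕0⊕0⊕0⊕0 = 1
s4 (pos 4,5,6,7,12,13,14,15,20,21,22,23,28,29,30,31): 1⊕1⊕0⊕0⊕0⊕0⊕0⊕1⊕0⊕1⊕0⊕0⊕0⊕0⊕0⊕0 = 0
s8 (pos 8,9,10,11,12,13,14,15,24,25,26,27,28,29,30,31): 1⊕1⊕1⊕1⊕0⊕0⊕0⊕1⊕0⊕1⊕0⊕0⊕0⊕0⊕0⊕0 = 0
s16 (pos 16,17,18,19,20,21,22,23,24,25,26,27,28,29,30,31): 0⊕0⊕0⊕1⊕0⊕1⊕0⊕0⊕0⊕1⊕0⊕0⊕0⊕0⊕0⊕0 = 1
Syndrome s16…s1 = 10011 → error at position 19.
Flip position 19: 0101100111100010001010001000000 → 0101100111100010000010001000000

0101100111100010000010001000000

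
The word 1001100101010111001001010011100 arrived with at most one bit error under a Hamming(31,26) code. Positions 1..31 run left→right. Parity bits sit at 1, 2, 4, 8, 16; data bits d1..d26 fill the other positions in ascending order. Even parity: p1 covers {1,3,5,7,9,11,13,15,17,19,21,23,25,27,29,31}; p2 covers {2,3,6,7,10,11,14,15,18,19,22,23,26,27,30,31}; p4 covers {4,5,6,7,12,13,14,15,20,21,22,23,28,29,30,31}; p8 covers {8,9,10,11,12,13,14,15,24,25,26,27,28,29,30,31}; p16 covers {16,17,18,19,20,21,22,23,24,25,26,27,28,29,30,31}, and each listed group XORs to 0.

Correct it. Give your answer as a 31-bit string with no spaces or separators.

s1 (pos 1,3,5,7,9,11,13,15,17,19,21,23,25,27,29,31): 1⊕0⊕1⊕0⊕0⊕0⊕0⊕1⊕0⊕1⊕0⊕0⊕0⊕1⊕1⊕0 = 0
s2 (pos 2,3,6,7,10,11,14,15,18,19,22,23,26,27,30,31): 0⊕0⊕0⊕0⊕1⊕0⊕1⊕1⊕0⊕1⊕1⊕0⊕0⊕1⊕0⊕0 = 0
s4 (pos 4,5,6,7,12,13,14,15,20,21,22,23,28,29,30,31): 1⊕1⊕0⊕0⊕1⊕0⊕1⊕1⊕0⊕0⊕1⊕0⊕1⊕1⊕0⊕0 = 0
s8 (pos 8,9,10,11,12,13,14,15,24,25,26,27,28,29,30,31): 1⊕0⊕1⊕0⊕1⊕0⊕1⊕1⊕1⊕0⊕0⊕1⊕1⊕1⊕0⊕0 = 1
s16 (pos 16,17,18,19,20,21,22,23,24,25,26,27,28,29,30,31): 1⊕0⊕0⊕1⊕0⊕0⊕1⊕0⊕1⊕0⊕0⊕1⊕1⊕1⊕0⊕0 = 1
Syndrome s16…s1 = 11000 → error at position 24.
Flip position 24: 1001100101010111001001010011100 → 1001100101010111001001000011100

1001100101010111001001000011100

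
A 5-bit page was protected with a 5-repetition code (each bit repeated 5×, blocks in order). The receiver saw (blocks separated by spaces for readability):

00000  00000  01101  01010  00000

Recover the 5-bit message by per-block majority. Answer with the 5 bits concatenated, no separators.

Block 1 (00000): 0 ones → 0
Block 2 (00000): 0 ones → 0
Block 3 (01101): 3 ones → 1
Block 4 (01010): 2 ones → 0
Block 5 (00000): 0 ones → 0

00100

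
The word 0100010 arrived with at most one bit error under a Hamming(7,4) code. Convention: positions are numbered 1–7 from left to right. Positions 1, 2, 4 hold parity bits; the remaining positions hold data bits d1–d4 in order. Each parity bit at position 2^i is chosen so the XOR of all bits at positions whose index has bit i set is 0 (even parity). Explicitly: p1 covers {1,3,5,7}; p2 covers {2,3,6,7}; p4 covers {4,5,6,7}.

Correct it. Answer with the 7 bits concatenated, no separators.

s1 (pos 1,3,5,7): 0⊕0⊕0⊕0 = 0
s2 (pos 2,3,6,7): 1⊕0⊕1⊕0 = 0
s4 (pos 4,5,6,7): 0⊕0⊕1⊕0 = 1
Syndrome s4…s1 = 100 → error at position 4.
Flip position 4: 0100010 → 0101010

0101010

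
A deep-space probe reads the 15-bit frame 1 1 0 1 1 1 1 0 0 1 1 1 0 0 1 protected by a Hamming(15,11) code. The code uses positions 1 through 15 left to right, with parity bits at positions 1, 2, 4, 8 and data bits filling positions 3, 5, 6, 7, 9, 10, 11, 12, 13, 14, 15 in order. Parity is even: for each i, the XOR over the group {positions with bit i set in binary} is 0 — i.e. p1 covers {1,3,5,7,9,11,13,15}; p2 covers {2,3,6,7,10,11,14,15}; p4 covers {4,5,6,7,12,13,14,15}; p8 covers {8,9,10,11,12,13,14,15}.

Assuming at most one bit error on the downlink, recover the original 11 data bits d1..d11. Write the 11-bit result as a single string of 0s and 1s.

01110111001

s1 (pos 1,3,5,7,9,11,13,15): 1⊕0⊕1⊕1⊕0⊕1⊕0⊕1 = 1
s2 (pos 2,3,6,7,10,11,14,15): 1⊕0⊕1⊕1⊕1⊕1⊕0⊕1 = 0
s4 (pos 4,5,6,7,12,13,14,15): 1⊕1⊕1⊕1⊕1⊕0⊕0⊕1 = 0
s8 (pos 8,9,10,11,12,13,14,15): 0⊕0⊕1⊕1⊕1⊕0⊕0⊕1 = 0
Syndrome s8…s1 = 0001 → error at position 1.
Flip position 1: 110111100111001 → 010111100111001
Read data bits from positions 3,5,6,7,9,10,11,12,13,14,15: 01110111001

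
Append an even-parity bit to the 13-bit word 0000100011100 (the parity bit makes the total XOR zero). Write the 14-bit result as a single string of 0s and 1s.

00001000111000

XOR of the 13 data bits: 0⊕0⊕0⊕0⊕1⊕0⊕0⊕0⊕1⊕1⊕1⊕0⊕0 = 0
Parity bit = 0 (so all 14 bits XOR to 0).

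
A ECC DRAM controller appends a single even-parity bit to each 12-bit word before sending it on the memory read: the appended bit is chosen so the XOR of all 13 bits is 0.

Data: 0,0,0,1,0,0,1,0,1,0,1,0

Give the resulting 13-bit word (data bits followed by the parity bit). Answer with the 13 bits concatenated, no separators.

XOR of the 12 data bits: 0⊕0⊕0⊕1⊕0⊕0⊕1⊕0⊕1⊕0⊕1⊕0 = 0
Parity bit = 0 (so all 13 bits XOR to 0).

0001001010100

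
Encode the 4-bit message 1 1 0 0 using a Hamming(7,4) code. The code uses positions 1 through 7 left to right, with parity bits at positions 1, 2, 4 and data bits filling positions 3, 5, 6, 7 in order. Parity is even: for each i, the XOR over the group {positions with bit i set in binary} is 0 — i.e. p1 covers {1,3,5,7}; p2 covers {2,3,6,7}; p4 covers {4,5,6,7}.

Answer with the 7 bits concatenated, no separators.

Place data at non-parity positions: p1 p2 1 p4 1 0 0
p1 (pos 1,3,5,7): XOR of data positions = 1⊕1⊕0 = 0
p2 (pos 2,3,6,7): XOR of data positions = 1⊕0⊕0 = 1
p4 (pos 4,5,6,7): XOR of data positions = 1⊕0⊕0 = 1
Codeword: 0111100

0111100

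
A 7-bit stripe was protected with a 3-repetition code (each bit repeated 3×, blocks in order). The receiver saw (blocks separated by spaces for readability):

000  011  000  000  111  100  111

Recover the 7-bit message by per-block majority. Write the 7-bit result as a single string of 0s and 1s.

0100101

Block 1 (000): 0 ones → 0
Block 2 (011): 2 ones → 1
Block 3 (000): 0 ones → 0
Block 4 (000): 0 ones → 0
Block 5 (111): 3 ones → 1
Block 6 (100): 1 one → 0
Block 7 (111): 3 ones → 1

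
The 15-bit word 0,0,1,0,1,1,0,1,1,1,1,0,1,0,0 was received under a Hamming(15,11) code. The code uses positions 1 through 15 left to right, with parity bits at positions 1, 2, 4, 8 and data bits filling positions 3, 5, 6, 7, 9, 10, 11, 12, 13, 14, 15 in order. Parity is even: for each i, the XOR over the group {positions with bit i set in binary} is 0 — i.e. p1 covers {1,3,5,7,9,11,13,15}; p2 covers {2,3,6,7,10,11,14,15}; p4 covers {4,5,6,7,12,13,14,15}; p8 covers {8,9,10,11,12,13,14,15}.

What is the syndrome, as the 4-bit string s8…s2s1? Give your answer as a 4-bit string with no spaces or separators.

1101

s1 (pos 1,3,5,7,9,11,13,15): 0⊕1⊕1⊕0⊕1⊕1⊕1⊕0 = 1
s2 (pos 2,3,6,7,10,11,14,15): 0⊕1⊕1⊕0⊕1⊕1⊕0⊕0 = 0
s4 (pos 4,5,6,7,12,13,14,15): 0⊕1⊕1⊕0⊕0⊕1⊕0⊕0 = 1
s8 (pos 8,9,10,11,12,13,14,15): 1⊕1⊕1⊕1⊕0⊕1⊕0⊕0 = 1
Syndrome s8…s1 = 1101 → error at position 13.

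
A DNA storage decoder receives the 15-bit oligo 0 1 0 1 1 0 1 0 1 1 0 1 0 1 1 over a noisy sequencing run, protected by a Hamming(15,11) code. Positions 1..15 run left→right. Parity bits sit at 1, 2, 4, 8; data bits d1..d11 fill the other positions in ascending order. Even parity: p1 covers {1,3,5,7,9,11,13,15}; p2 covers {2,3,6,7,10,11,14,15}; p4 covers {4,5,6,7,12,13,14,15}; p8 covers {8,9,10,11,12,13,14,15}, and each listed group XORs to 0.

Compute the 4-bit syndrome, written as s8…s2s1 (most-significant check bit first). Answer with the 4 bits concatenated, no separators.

1010

s1 (pos 1,3,5,7,9,11,13,15): 0⊕0⊕1⊕1⊕1⊕0⊕0⊕1 = 0
s2 (pos 2,3,6,7,10,11,14,15): 1⊕0⊕0⊕1⊕1⊕0⊕1⊕1 = 1
s4 (pos 4,5,6,7,12,13,14,15): 1⊕1⊕0⊕1⊕1⊕0⊕1⊕1 = 0
s8 (pos 8,9,10,11,12,13,14,15): 0⊕1⊕1⊕0⊕1⊕0⊕1⊕1 = 1
Syndrome s8…s1 = 1010 → error at position 10.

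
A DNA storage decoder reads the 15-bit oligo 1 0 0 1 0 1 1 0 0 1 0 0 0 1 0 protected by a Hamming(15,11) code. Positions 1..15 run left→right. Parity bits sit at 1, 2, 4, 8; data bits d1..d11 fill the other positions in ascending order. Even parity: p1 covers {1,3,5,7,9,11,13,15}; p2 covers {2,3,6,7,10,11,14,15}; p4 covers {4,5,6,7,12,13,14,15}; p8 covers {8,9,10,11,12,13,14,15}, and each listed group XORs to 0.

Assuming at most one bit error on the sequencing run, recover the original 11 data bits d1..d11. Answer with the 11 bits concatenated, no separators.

s1 (pos 1,3,5,7,9,11,13,15): 1⊕0⊕0⊕1⊕0⊕0⊕0⊕0 = 0
s2 (pos 2,3,6,7,10,11,14,15): 0⊕0⊕1⊕1⊕1⊕0⊕1⊕0 = 0
s4 (pos 4,5,6,7,12,13,14,15): 1⊕0⊕1⊕1⊕0⊕0⊕1⊕0 = 0
s8 (pos 8,9,10,11,12,13,14,15): 0⊕0⊕1⊕0⊕0⊕0⊕1⊕0 = 0
Syndrome s8…s1 = 0000 → no error.
Read data bits from positions 3,5,6,7,9,10,11,12,13,14,15: 00110100010

00110100010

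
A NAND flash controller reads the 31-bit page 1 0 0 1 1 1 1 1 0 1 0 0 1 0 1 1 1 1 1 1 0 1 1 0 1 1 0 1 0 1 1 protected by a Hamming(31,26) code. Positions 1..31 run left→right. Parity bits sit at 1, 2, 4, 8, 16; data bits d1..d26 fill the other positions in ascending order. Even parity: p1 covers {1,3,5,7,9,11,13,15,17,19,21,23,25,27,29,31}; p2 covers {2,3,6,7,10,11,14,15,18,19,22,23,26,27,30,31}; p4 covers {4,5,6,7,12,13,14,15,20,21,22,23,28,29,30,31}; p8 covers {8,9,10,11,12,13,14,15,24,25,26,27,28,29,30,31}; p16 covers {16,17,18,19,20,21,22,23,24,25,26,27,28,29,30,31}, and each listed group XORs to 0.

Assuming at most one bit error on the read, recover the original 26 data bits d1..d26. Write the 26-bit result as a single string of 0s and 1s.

s1 (pos 1,3,5,7,9,11,13,15,17,19,21,23,25,27,29,31): 1⊕0⊕1⊕1⊕0⊕0⊕1⊕1⊕1⊕1⊕0⊕1⊕1⊕0⊕0⊕1 = 0
s2 (pos 2,3,6,7,10,11,14,15,18,19,22,23,26,27,30,31): 0⊕0⊕1⊕1⊕1⊕0⊕0⊕1⊕1⊕1⊕1⊕1⊕1⊕0⊕1⊕1 = 1
s4 (pos 4,5,6,7,12,13,14,15,20,21,22,23,28,29,30,31): 1⊕1⊕1⊕1⊕0⊕1⊕0⊕1⊕1⊕0⊕1⊕1⊕1⊕0⊕1⊕1 = 0
s8 (pos 8,9,10,11,12,13,14,15,24,25,26,27,28,29,30,31): 1⊕0⊕1⊕0⊕0⊕1⊕0⊕1⊕0⊕1⊕1⊕0⊕1⊕0⊕1⊕1 = 1
s16 (pos 16,17,18,19,20,21,22,23,24,25,26,27,28,29,30,31): 1⊕1⊕1⊕1⊕1⊕0⊕1⊕1⊕0⊕1⊕1⊕0⊕1⊕0⊕1⊕1 = 0
Syndrome s16…s1 = 01010 → error at position 10.
Flip position 10: 1001111101001011111101101101011 → 1001111100001011111101101101011
Read data bits from positions 3,5,6,7,9,10,11,12,13,14,15,17,18,19,20,21,22,23,24,25,26,27,28,29,30,31: 01110000101111101101101011

01110000101111101101101011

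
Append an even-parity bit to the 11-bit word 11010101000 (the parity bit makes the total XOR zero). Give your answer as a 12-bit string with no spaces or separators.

XOR of the 11 data bits: 1⊕1⊕0⊕1⊕0⊕1⊕0⊕1⊕0⊕0⊕0 = 1
Parity bit = 1 (so all 12 bits XOR to 0).

110101010001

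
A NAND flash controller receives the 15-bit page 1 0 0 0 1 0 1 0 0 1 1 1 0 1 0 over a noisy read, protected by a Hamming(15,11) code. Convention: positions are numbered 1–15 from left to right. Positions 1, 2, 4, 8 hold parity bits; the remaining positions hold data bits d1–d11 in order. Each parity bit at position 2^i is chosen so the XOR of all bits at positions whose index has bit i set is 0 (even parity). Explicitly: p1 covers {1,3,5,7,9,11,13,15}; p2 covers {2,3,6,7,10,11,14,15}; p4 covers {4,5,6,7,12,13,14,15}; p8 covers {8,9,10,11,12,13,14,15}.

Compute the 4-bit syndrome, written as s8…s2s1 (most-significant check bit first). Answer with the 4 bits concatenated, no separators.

s1 (pos 1,3,5,7,9,11,13,15): 1⊕0⊕1⊕1⊕0⊕1⊕0⊕0 = 0
s2 (pos 2,3,6,7,10,11,14,15): 0⊕0⊕0⊕1⊕1⊕1⊕1⊕0 = 0
s4 (pos 4,5,6,7,12,13,14,15): 0⊕1⊕0⊕1⊕1⊕0⊕1⊕0 = 0
s8 (pos 8,9,10,11,12,13,14,15): 0⊕0⊕1⊕1⊕1⊕0⊕1⊕0 = 0
Syndrome s8…s1 = 0000 → no error.

0000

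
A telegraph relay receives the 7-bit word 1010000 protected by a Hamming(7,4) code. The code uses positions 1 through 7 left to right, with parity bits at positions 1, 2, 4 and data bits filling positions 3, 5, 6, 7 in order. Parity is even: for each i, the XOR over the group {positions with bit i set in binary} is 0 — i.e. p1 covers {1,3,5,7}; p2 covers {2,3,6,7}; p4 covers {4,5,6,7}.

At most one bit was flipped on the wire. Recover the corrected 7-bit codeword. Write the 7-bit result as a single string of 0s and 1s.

1110000

s1 (pos 1,3,5,7): 1⊕1⊕0⊕0 = 0
s2 (pos 2,3,6,7): 0⊕1⊕0⊕0 = 1
s4 (pos 4,5,6,7): 0⊕0⊕0⊕0 = 0
Syndrome s4…s1 = 010 → error at position 2.
Flip position 2: 1010000 → 1110000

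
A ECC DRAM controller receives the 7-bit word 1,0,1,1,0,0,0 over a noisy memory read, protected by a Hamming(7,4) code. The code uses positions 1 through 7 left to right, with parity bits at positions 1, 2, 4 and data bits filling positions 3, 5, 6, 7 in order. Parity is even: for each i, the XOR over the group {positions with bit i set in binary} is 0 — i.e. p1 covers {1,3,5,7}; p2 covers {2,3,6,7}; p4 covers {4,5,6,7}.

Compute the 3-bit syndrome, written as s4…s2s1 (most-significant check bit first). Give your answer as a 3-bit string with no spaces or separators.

110

s1 (pos 1,3,5,7): 1⊕1⊕0⊕0 = 0
s2 (pos 2,3,6,7): 0⊕1⊕0⊕0 = 1
s4 (pos 4,5,6,7): 1⊕0⊕0⊕0 = 1
Syndrome s4…s1 = 110 → error at position 6.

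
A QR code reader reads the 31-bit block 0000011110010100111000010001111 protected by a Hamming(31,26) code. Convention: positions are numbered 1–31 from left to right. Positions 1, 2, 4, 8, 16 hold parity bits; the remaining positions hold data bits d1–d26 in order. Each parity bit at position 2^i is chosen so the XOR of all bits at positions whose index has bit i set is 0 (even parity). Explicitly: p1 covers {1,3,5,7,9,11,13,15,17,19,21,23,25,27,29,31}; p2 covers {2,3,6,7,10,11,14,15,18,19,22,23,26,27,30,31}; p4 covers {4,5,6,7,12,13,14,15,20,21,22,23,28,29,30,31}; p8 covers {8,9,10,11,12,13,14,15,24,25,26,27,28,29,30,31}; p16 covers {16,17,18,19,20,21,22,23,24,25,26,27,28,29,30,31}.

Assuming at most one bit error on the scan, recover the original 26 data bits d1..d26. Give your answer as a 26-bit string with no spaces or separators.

00111101010111000010001111

s1 (pos 1,3,5,7,9,11,13,15,17,19,21,23,25,27,29,31): 0⊕0⊕0⊕1⊕1⊕0⊕0⊕0⊕1⊕1⊕0⊕0⊕0⊕0⊕1⊕1 = 0
s2 (pos 2,3,6,7,10,11,14,15,18,19,22,23,26,27,30,31): 0⊕0⊕1⊕1⊕0⊕0⊕1⊕0⊕1⊕1⊕0⊕0⊕0⊕0⊕1⊕1 = 1
s4 (pos 4,5,6,7,12,13,14,15,20,21,22,23,28,29,30,31): 0⊕0⊕1⊕1⊕1⊕0⊕1⊕0⊕0⊕0⊕0⊕0⊕1⊕1⊕1⊕1 = 0
s8 (pos 8,9,10,11,12,13,14,15,24,25,26,27,28,29,30,31): 1⊕1⊕0⊕0⊕1⊕0⊕1⊕0⊕1⊕0⊕0⊕0⊕1⊕1⊕1⊕1 = 1
s16 (pos 16,17,18,19,20,21,22,23,24,25,26,27,28,29,30,31): 0⊕1⊕1⊕1⊕0⊕0⊕0⊕0⊕1⊕0⊕0⊕0⊕1⊕1⊕1⊕1 = 0
Syndrome s16…s1 = 01010 → error at position 10.
Flip position 10: 0000011110010100111000010001111 → 0000011111010100111000010001111
Read data bits from positions 3,5,6,7,9,10,11,12,13,14,15,17,18,19,20,21,22,23,24,25,26,27,28,29,30,31: 00111101010111000010001111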